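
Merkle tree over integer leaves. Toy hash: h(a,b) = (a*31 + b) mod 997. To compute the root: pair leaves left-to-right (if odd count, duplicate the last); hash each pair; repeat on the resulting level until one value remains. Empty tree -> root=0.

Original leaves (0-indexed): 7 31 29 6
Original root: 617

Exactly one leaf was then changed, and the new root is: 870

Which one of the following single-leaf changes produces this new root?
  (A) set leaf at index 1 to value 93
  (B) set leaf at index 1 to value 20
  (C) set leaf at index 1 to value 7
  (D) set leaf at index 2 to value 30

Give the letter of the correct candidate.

Answer: C

Derivation:
Original leaves: [7, 31, 29, 6]
Target new root: 870
Try each candidate change and compute the resulting root:
Candidate A: set leaf[1] = 93 -> leaves = [7, 93, 29, 6]
  L0: [7, 93, 29, 6]
  L1: h(7,93)=(7*31+93)%997=310 h(29,6)=(29*31+6)%997=905 -> [310, 905]
  L2: h(310,905)=(310*31+905)%997=545 -> [545]
  root = 545 != target 870
Candidate B: set leaf[1] = 20 -> leaves = [7, 20, 29, 6]
  L0: [7, 20, 29, 6]
  L1: h(7,20)=(7*31+20)%997=237 h(29,6)=(29*31+6)%997=905 -> [237, 905]
  L2: h(237,905)=(237*31+905)%997=276 -> [276]
  root = 276 != target 870
Candidate C: set leaf[1] = 7 -> leaves = [7, 7, 29, 6]
  L0: [7, 7, 29, 6]
  L1: h(7,7)=(7*31+7)%997=224 h(29,6)=(29*31+6)%997=905 -> [224, 905]
  L2: h(224,905)=(224*31+905)%997=870 -> [870]
  root = 870 == target 870  ** MATCH **
Candidate D: set leaf[2] = 30 -> leaves = [7, 31, 30, 6]
  L0: [7, 31, 30, 6]
  L1: h(7,31)=(7*31+31)%997=248 h(30,6)=(30*31+6)%997=936 -> [248, 936]
  L2: h(248,936)=(248*31+936)%997=648 -> [648]
  root = 648 != target 870
Candidate C produces the target root.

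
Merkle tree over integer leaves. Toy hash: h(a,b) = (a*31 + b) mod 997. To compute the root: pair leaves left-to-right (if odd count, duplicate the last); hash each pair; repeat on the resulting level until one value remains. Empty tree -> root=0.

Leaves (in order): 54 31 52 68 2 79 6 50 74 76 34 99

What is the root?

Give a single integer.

Answer: 200

Derivation:
L0: [54, 31, 52, 68, 2, 79, 6, 50, 74, 76, 34, 99]
L1: h(54,31)=(54*31+31)%997=708 h(52,68)=(52*31+68)%997=683 h(2,79)=(2*31+79)%997=141 h(6,50)=(6*31+50)%997=236 h(74,76)=(74*31+76)%997=376 h(34,99)=(34*31+99)%997=156 -> [708, 683, 141, 236, 376, 156]
L2: h(708,683)=(708*31+683)%997=697 h(141,236)=(141*31+236)%997=619 h(376,156)=(376*31+156)%997=845 -> [697, 619, 845]
L3: h(697,619)=(697*31+619)%997=292 h(845,845)=(845*31+845)%997=121 -> [292, 121]
L4: h(292,121)=(292*31+121)%997=200 -> [200]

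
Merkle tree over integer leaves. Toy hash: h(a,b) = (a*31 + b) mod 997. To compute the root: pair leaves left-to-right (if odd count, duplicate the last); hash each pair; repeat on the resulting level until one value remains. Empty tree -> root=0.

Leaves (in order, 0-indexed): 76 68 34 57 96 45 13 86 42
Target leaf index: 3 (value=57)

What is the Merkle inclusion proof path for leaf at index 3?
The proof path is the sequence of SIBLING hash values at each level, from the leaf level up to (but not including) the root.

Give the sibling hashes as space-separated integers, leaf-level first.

Answer: 34 430 422 396

Derivation:
L0 (leaves): [76, 68, 34, 57, 96, 45, 13, 86, 42], target index=3
L1: h(76,68)=(76*31+68)%997=430 [pair 0] h(34,57)=(34*31+57)%997=114 [pair 1] h(96,45)=(96*31+45)%997=30 [pair 2] h(13,86)=(13*31+86)%997=489 [pair 3] h(42,42)=(42*31+42)%997=347 [pair 4] -> [430, 114, 30, 489, 347]
  Sibling for proof at L0: 34
L2: h(430,114)=(430*31+114)%997=483 [pair 0] h(30,489)=(30*31+489)%997=422 [pair 1] h(347,347)=(347*31+347)%997=137 [pair 2] -> [483, 422, 137]
  Sibling for proof at L1: 430
L3: h(483,422)=(483*31+422)%997=440 [pair 0] h(137,137)=(137*31+137)%997=396 [pair 1] -> [440, 396]
  Sibling for proof at L2: 422
L4: h(440,396)=(440*31+396)%997=78 [pair 0] -> [78]
  Sibling for proof at L3: 396
Root: 78
Proof path (sibling hashes from leaf to root): [34, 430, 422, 396]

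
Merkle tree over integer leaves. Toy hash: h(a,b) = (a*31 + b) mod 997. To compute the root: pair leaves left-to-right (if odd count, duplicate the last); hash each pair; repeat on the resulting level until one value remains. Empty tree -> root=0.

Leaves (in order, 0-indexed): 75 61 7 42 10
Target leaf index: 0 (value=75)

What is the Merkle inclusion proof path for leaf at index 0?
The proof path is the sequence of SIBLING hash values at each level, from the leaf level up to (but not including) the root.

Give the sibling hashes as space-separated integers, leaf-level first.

L0 (leaves): [75, 61, 7, 42, 10], target index=0
L1: h(75,61)=(75*31+61)%997=392 [pair 0] h(7,42)=(7*31+42)%997=259 [pair 1] h(10,10)=(10*31+10)%997=320 [pair 2] -> [392, 259, 320]
  Sibling for proof at L0: 61
L2: h(392,259)=(392*31+259)%997=447 [pair 0] h(320,320)=(320*31+320)%997=270 [pair 1] -> [447, 270]
  Sibling for proof at L1: 259
L3: h(447,270)=(447*31+270)%997=169 [pair 0] -> [169]
  Sibling for proof at L2: 270
Root: 169
Proof path (sibling hashes from leaf to root): [61, 259, 270]

Answer: 61 259 270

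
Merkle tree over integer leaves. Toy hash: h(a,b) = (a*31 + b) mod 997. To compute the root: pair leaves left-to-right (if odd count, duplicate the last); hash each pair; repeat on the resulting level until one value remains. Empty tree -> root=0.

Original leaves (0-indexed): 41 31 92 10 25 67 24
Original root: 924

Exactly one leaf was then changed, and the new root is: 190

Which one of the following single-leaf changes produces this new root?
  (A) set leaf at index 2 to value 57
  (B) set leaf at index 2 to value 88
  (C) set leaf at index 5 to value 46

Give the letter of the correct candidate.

Answer: A

Derivation:
Original leaves: [41, 31, 92, 10, 25, 67, 24]
Target new root: 190
Try each candidate change and compute the resulting root:
Candidate A: set leaf[2] = 57 -> leaves = [41, 31, 57, 10, 25, 67, 24]
  L0: [41, 31, 57, 10, 25, 67, 24]
  L1: h(41,31)=(41*31+31)%997=305 h(57,10)=(57*31+10)%997=780 h(25,67)=(25*31+67)%997=842 h(24,24)=(24*31+24)%997=768 -> [305, 780, 842, 768]
  L2: h(305,780)=(305*31+780)%997=265 h(842,768)=(842*31+768)%997=948 -> [265, 948]
  L3: h(265,948)=(265*31+948)%997=190 -> [190]
  root = 190 == target 190  ** MATCH **
Candidate B: set leaf[2] = 88 -> leaves = [41, 31, 88, 10, 25, 67, 24]
  L0: [41, 31, 88, 10, 25, 67, 24]
  L1: h(41,31)=(41*31+31)%997=305 h(88,10)=(88*31+10)%997=744 h(25,67)=(25*31+67)%997=842 h(24,24)=(24*31+24)%997=768 -> [305, 744, 842, 768]
  L2: h(305,744)=(305*31+744)%997=229 h(842,768)=(842*31+768)%997=948 -> [229, 948]
  L3: h(229,948)=(229*31+948)%997=71 -> [71]
  root = 71 != target 190
Candidate C: set leaf[5] = 46 -> leaves = [41, 31, 92, 10, 25, 46, 24]
  L0: [41, 31, 92, 10, 25, 46, 24]
  L1: h(41,31)=(41*31+31)%997=305 h(92,10)=(92*31+10)%997=868 h(25,46)=(25*31+46)%997=821 h(24,24)=(24*31+24)%997=768 -> [305, 868, 821, 768]
  L2: h(305,868)=(305*31+868)%997=353 h(821,768)=(821*31+768)%997=297 -> [353, 297]
  L3: h(353,297)=(353*31+297)%997=273 -> [273]
  root = 273 != target 190
Candidate A produces the target root.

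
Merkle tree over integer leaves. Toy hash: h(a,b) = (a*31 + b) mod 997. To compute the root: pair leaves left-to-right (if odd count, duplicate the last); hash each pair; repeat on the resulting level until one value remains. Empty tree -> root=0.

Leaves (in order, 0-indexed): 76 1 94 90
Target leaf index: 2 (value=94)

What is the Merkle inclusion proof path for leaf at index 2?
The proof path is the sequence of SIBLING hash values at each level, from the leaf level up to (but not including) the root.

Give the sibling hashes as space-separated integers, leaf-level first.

Answer: 90 363

Derivation:
L0 (leaves): [76, 1, 94, 90], target index=2
L1: h(76,1)=(76*31+1)%997=363 [pair 0] h(94,90)=(94*31+90)%997=13 [pair 1] -> [363, 13]
  Sibling for proof at L0: 90
L2: h(363,13)=(363*31+13)%997=299 [pair 0] -> [299]
  Sibling for proof at L1: 363
Root: 299
Proof path (sibling hashes from leaf to root): [90, 363]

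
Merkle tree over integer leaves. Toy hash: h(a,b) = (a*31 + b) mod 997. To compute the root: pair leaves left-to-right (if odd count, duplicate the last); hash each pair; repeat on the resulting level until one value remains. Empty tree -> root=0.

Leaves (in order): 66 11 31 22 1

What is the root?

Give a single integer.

Answer: 316

Derivation:
L0: [66, 11, 31, 22, 1]
L1: h(66,11)=(66*31+11)%997=63 h(31,22)=(31*31+22)%997=983 h(1,1)=(1*31+1)%997=32 -> [63, 983, 32]
L2: h(63,983)=(63*31+983)%997=942 h(32,32)=(32*31+32)%997=27 -> [942, 27]
L3: h(942,27)=(942*31+27)%997=316 -> [316]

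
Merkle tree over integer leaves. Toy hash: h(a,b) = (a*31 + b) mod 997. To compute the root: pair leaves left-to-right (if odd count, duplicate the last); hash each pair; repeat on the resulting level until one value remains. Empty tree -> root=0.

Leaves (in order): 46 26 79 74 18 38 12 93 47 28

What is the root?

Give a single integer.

L0: [46, 26, 79, 74, 18, 38, 12, 93, 47, 28]
L1: h(46,26)=(46*31+26)%997=455 h(79,74)=(79*31+74)%997=529 h(18,38)=(18*31+38)%997=596 h(12,93)=(12*31+93)%997=465 h(47,28)=(47*31+28)%997=488 -> [455, 529, 596, 465, 488]
L2: h(455,529)=(455*31+529)%997=676 h(596,465)=(596*31+465)%997=995 h(488,488)=(488*31+488)%997=661 -> [676, 995, 661]
L3: h(676,995)=(676*31+995)%997=17 h(661,661)=(661*31+661)%997=215 -> [17, 215]
L4: h(17,215)=(17*31+215)%997=742 -> [742]

Answer: 742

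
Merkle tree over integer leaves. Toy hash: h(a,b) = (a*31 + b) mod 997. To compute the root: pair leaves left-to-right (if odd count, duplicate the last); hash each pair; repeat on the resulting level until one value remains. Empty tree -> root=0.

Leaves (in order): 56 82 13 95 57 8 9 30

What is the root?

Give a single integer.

L0: [56, 82, 13, 95, 57, 8, 9, 30]
L1: h(56,82)=(56*31+82)%997=821 h(13,95)=(13*31+95)%997=498 h(57,8)=(57*31+8)%997=778 h(9,30)=(9*31+30)%997=309 -> [821, 498, 778, 309]
L2: h(821,498)=(821*31+498)%997=27 h(778,309)=(778*31+309)%997=499 -> [27, 499]
L3: h(27,499)=(27*31+499)%997=339 -> [339]

Answer: 339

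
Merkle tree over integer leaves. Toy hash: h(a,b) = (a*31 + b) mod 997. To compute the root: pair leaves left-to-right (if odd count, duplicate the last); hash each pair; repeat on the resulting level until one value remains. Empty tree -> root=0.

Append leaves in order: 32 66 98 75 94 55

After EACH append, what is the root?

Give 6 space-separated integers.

Answer: 32 61 42 19 136 882

Derivation:
After append 32 (leaves=[32]):
  L0: [32]
  root=32
After append 66 (leaves=[32, 66]):
  L0: [32, 66]
  L1: h(32,66)=(32*31+66)%997=61 -> [61]
  root=61
After append 98 (leaves=[32, 66, 98]):
  L0: [32, 66, 98]
  L1: h(32,66)=(32*31+66)%997=61 h(98,98)=(98*31+98)%997=145 -> [61, 145]
  L2: h(61,145)=(61*31+145)%997=42 -> [42]
  root=42
After append 75 (leaves=[32, 66, 98, 75]):
  L0: [32, 66, 98, 75]
  L1: h(32,66)=(32*31+66)%997=61 h(98,75)=(98*31+75)%997=122 -> [61, 122]
  L2: h(61,122)=(61*31+122)%997=19 -> [19]
  root=19
After append 94 (leaves=[32, 66, 98, 75, 94]):
  L0: [32, 66, 98, 75, 94]
  L1: h(32,66)=(32*31+66)%997=61 h(98,75)=(98*31+75)%997=122 h(94,94)=(94*31+94)%997=17 -> [61, 122, 17]
  L2: h(61,122)=(61*31+122)%997=19 h(17,17)=(17*31+17)%997=544 -> [19, 544]
  L3: h(19,544)=(19*31+544)%997=136 -> [136]
  root=136
After append 55 (leaves=[32, 66, 98, 75, 94, 55]):
  L0: [32, 66, 98, 75, 94, 55]
  L1: h(32,66)=(32*31+66)%997=61 h(98,75)=(98*31+75)%997=122 h(94,55)=(94*31+55)%997=975 -> [61, 122, 975]
  L2: h(61,122)=(61*31+122)%997=19 h(975,975)=(975*31+975)%997=293 -> [19, 293]
  L3: h(19,293)=(19*31+293)%997=882 -> [882]
  root=882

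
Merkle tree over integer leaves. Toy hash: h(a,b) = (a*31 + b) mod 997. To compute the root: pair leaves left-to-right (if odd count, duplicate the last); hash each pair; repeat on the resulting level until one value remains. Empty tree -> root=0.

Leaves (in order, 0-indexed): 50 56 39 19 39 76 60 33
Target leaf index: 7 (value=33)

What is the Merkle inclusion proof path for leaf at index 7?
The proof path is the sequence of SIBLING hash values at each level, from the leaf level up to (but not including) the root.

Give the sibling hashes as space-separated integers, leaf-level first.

Answer: 60 288 167

Derivation:
L0 (leaves): [50, 56, 39, 19, 39, 76, 60, 33], target index=7
L1: h(50,56)=(50*31+56)%997=609 [pair 0] h(39,19)=(39*31+19)%997=231 [pair 1] h(39,76)=(39*31+76)%997=288 [pair 2] h(60,33)=(60*31+33)%997=896 [pair 3] -> [609, 231, 288, 896]
  Sibling for proof at L0: 60
L2: h(609,231)=(609*31+231)%997=167 [pair 0] h(288,896)=(288*31+896)%997=851 [pair 1] -> [167, 851]
  Sibling for proof at L1: 288
L3: h(167,851)=(167*31+851)%997=46 [pair 0] -> [46]
  Sibling for proof at L2: 167
Root: 46
Proof path (sibling hashes from leaf to root): [60, 288, 167]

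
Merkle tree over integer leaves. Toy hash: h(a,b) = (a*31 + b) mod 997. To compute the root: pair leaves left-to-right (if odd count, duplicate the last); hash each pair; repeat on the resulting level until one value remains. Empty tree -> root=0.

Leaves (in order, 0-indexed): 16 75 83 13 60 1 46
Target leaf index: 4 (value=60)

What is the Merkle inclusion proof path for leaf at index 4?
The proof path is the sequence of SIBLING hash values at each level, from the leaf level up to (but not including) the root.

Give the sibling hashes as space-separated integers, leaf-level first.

Answer: 1 475 347

Derivation:
L0 (leaves): [16, 75, 83, 13, 60, 1, 46], target index=4
L1: h(16,75)=(16*31+75)%997=571 [pair 0] h(83,13)=(83*31+13)%997=592 [pair 1] h(60,1)=(60*31+1)%997=864 [pair 2] h(46,46)=(46*31+46)%997=475 [pair 3] -> [571, 592, 864, 475]
  Sibling for proof at L0: 1
L2: h(571,592)=(571*31+592)%997=347 [pair 0] h(864,475)=(864*31+475)%997=340 [pair 1] -> [347, 340]
  Sibling for proof at L1: 475
L3: h(347,340)=(347*31+340)%997=130 [pair 0] -> [130]
  Sibling for proof at L2: 347
Root: 130
Proof path (sibling hashes from leaf to root): [1, 475, 347]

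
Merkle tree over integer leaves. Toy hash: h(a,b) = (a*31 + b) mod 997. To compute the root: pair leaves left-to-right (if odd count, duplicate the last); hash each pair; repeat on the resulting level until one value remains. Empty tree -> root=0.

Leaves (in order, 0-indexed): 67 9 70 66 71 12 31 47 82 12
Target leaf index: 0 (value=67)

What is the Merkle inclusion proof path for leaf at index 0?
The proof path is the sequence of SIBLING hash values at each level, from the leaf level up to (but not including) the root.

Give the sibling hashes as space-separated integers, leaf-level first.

Answer: 9 242 818 165

Derivation:
L0 (leaves): [67, 9, 70, 66, 71, 12, 31, 47, 82, 12], target index=0
L1: h(67,9)=(67*31+9)%997=92 [pair 0] h(70,66)=(70*31+66)%997=242 [pair 1] h(71,12)=(71*31+12)%997=219 [pair 2] h(31,47)=(31*31+47)%997=11 [pair 3] h(82,12)=(82*31+12)%997=560 [pair 4] -> [92, 242, 219, 11, 560]
  Sibling for proof at L0: 9
L2: h(92,242)=(92*31+242)%997=103 [pair 0] h(219,11)=(219*31+11)%997=818 [pair 1] h(560,560)=(560*31+560)%997=971 [pair 2] -> [103, 818, 971]
  Sibling for proof at L1: 242
L3: h(103,818)=(103*31+818)%997=23 [pair 0] h(971,971)=(971*31+971)%997=165 [pair 1] -> [23, 165]
  Sibling for proof at L2: 818
L4: h(23,165)=(23*31+165)%997=878 [pair 0] -> [878]
  Sibling for proof at L3: 165
Root: 878
Proof path (sibling hashes from leaf to root): [9, 242, 818, 165]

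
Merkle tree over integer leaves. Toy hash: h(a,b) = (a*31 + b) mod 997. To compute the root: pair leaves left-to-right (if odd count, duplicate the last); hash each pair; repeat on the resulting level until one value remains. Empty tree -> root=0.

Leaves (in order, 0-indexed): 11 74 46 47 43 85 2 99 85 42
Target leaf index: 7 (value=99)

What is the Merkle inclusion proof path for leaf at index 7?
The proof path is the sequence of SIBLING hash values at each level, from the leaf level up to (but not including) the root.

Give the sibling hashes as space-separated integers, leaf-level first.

Answer: 2 421 380 495

Derivation:
L0 (leaves): [11, 74, 46, 47, 43, 85, 2, 99, 85, 42], target index=7
L1: h(11,74)=(11*31+74)%997=415 [pair 0] h(46,47)=(46*31+47)%997=476 [pair 1] h(43,85)=(43*31+85)%997=421 [pair 2] h(2,99)=(2*31+99)%997=161 [pair 3] h(85,42)=(85*31+42)%997=683 [pair 4] -> [415, 476, 421, 161, 683]
  Sibling for proof at L0: 2
L2: h(415,476)=(415*31+476)%997=380 [pair 0] h(421,161)=(421*31+161)%997=251 [pair 1] h(683,683)=(683*31+683)%997=919 [pair 2] -> [380, 251, 919]
  Sibling for proof at L1: 421
L3: h(380,251)=(380*31+251)%997=67 [pair 0] h(919,919)=(919*31+919)%997=495 [pair 1] -> [67, 495]
  Sibling for proof at L2: 380
L4: h(67,495)=(67*31+495)%997=578 [pair 0] -> [578]
  Sibling for proof at L3: 495
Root: 578
Proof path (sibling hashes from leaf to root): [2, 421, 380, 495]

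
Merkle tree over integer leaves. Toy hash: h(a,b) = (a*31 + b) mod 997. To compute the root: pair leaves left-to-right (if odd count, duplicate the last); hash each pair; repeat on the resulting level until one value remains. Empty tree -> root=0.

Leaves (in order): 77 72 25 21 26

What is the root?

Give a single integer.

Answer: 662

Derivation:
L0: [77, 72, 25, 21, 26]
L1: h(77,72)=(77*31+72)%997=465 h(25,21)=(25*31+21)%997=796 h(26,26)=(26*31+26)%997=832 -> [465, 796, 832]
L2: h(465,796)=(465*31+796)%997=256 h(832,832)=(832*31+832)%997=702 -> [256, 702]
L3: h(256,702)=(256*31+702)%997=662 -> [662]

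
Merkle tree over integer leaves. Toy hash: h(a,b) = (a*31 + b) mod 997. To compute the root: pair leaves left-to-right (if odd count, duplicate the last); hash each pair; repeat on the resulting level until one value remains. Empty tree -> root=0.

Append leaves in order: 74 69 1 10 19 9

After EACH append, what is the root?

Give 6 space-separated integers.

After append 74 (leaves=[74]):
  L0: [74]
  root=74
After append 69 (leaves=[74, 69]):
  L0: [74, 69]
  L1: h(74,69)=(74*31+69)%997=369 -> [369]
  root=369
After append 1 (leaves=[74, 69, 1]):
  L0: [74, 69, 1]
  L1: h(74,69)=(74*31+69)%997=369 h(1,1)=(1*31+1)%997=32 -> [369, 32]
  L2: h(369,32)=(369*31+32)%997=504 -> [504]
  root=504
After append 10 (leaves=[74, 69, 1, 10]):
  L0: [74, 69, 1, 10]
  L1: h(74,69)=(74*31+69)%997=369 h(1,10)=(1*31+10)%997=41 -> [369, 41]
  L2: h(369,41)=(369*31+41)%997=513 -> [513]
  root=513
After append 19 (leaves=[74, 69, 1, 10, 19]):
  L0: [74, 69, 1, 10, 19]
  L1: h(74,69)=(74*31+69)%997=369 h(1,10)=(1*31+10)%997=41 h(19,19)=(19*31+19)%997=608 -> [369, 41, 608]
  L2: h(369,41)=(369*31+41)%997=513 h(608,608)=(608*31+608)%997=513 -> [513, 513]
  L3: h(513,513)=(513*31+513)%997=464 -> [464]
  root=464
After append 9 (leaves=[74, 69, 1, 10, 19, 9]):
  L0: [74, 69, 1, 10, 19, 9]
  L1: h(74,69)=(74*31+69)%997=369 h(1,10)=(1*31+10)%997=41 h(19,9)=(19*31+9)%997=598 -> [369, 41, 598]
  L2: h(369,41)=(369*31+41)%997=513 h(598,598)=(598*31+598)%997=193 -> [513, 193]
  L3: h(513,193)=(513*31+193)%997=144 -> [144]
  root=144

Answer: 74 369 504 513 464 144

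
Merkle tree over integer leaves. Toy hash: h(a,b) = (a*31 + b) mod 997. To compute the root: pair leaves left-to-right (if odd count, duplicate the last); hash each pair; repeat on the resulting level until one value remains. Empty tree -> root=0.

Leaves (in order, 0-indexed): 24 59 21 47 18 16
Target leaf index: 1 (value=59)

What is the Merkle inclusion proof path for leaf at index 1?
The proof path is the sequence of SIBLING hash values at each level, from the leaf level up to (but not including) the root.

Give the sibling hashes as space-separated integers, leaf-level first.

Answer: 24 698 422

Derivation:
L0 (leaves): [24, 59, 21, 47, 18, 16], target index=1
L1: h(24,59)=(24*31+59)%997=803 [pair 0] h(21,47)=(21*31+47)%997=698 [pair 1] h(18,16)=(18*31+16)%997=574 [pair 2] -> [803, 698, 574]
  Sibling for proof at L0: 24
L2: h(803,698)=(803*31+698)%997=666 [pair 0] h(574,574)=(574*31+574)%997=422 [pair 1] -> [666, 422]
  Sibling for proof at L1: 698
L3: h(666,422)=(666*31+422)%997=131 [pair 0] -> [131]
  Sibling for proof at L2: 422
Root: 131
Proof path (sibling hashes from leaf to root): [24, 698, 422]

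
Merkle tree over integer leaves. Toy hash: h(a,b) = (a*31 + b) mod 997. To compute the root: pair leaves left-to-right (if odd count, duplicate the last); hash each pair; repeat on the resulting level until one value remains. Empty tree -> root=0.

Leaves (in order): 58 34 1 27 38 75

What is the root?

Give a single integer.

Answer: 867

Derivation:
L0: [58, 34, 1, 27, 38, 75]
L1: h(58,34)=(58*31+34)%997=835 h(1,27)=(1*31+27)%997=58 h(38,75)=(38*31+75)%997=256 -> [835, 58, 256]
L2: h(835,58)=(835*31+58)%997=21 h(256,256)=(256*31+256)%997=216 -> [21, 216]
L3: h(21,216)=(21*31+216)%997=867 -> [867]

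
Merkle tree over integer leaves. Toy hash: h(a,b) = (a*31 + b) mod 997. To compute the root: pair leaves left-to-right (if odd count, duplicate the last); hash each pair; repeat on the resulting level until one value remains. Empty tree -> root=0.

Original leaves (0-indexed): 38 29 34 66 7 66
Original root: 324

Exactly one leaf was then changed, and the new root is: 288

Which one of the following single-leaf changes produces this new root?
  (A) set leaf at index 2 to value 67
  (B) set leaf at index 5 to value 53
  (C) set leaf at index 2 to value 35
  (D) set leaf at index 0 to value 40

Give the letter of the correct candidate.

Original leaves: [38, 29, 34, 66, 7, 66]
Target new root: 288
Try each candidate change and compute the resulting root:
Candidate A: set leaf[2] = 67 -> leaves = [38, 29, 67, 66, 7, 66]
  L0: [38, 29, 67, 66, 7, 66]
  L1: h(38,29)=(38*31+29)%997=210 h(67,66)=(67*31+66)%997=149 h(7,66)=(7*31+66)%997=283 -> [210, 149, 283]
  L2: h(210,149)=(210*31+149)%997=677 h(283,283)=(283*31+283)%997=83 -> [677, 83]
  L3: h(677,83)=(677*31+83)%997=133 -> [133]
  root = 133 != target 288
Candidate B: set leaf[5] = 53 -> leaves = [38, 29, 34, 66, 7, 53]
  L0: [38, 29, 34, 66, 7, 53]
  L1: h(38,29)=(38*31+29)%997=210 h(34,66)=(34*31+66)%997=123 h(7,53)=(7*31+53)%997=270 -> [210, 123, 270]
  L2: h(210,123)=(210*31+123)%997=651 h(270,270)=(270*31+270)%997=664 -> [651, 664]
  L3: h(651,664)=(651*31+664)%997=905 -> [905]
  root = 905 != target 288
Candidate C: set leaf[2] = 35 -> leaves = [38, 29, 35, 66, 7, 66]
  L0: [38, 29, 35, 66, 7, 66]
  L1: h(38,29)=(38*31+29)%997=210 h(35,66)=(35*31+66)%997=154 h(7,66)=(7*31+66)%997=283 -> [210, 154, 283]
  L2: h(210,154)=(210*31+154)%997=682 h(283,283)=(283*31+283)%997=83 -> [682, 83]
  L3: h(682,83)=(682*31+83)%997=288 -> [288]
  root = 288 == target 288  ** MATCH **
Candidate D: set leaf[0] = 40 -> leaves = [40, 29, 34, 66, 7, 66]
  L0: [40, 29, 34, 66, 7, 66]
  L1: h(40,29)=(40*31+29)%997=272 h(34,66)=(34*31+66)%997=123 h(7,66)=(7*31+66)%997=283 -> [272, 123, 283]
  L2: h(272,123)=(272*31+123)%997=579 h(283,283)=(283*31+283)%997=83 -> [579, 83]
  L3: h(579,83)=(579*31+83)%997=86 -> [86]
  root = 86 != target 288
Candidate C produces the target root.

Answer: C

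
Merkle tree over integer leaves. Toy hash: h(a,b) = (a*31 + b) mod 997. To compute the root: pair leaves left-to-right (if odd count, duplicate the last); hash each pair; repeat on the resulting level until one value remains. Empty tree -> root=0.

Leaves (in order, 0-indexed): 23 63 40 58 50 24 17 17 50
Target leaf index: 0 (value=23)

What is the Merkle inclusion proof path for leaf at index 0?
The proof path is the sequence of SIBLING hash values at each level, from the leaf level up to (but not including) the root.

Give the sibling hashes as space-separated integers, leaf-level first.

Answer: 63 301 485 329

Derivation:
L0 (leaves): [23, 63, 40, 58, 50, 24, 17, 17, 50], target index=0
L1: h(23,63)=(23*31+63)%997=776 [pair 0] h(40,58)=(40*31+58)%997=301 [pair 1] h(50,24)=(50*31+24)%997=577 [pair 2] h(17,17)=(17*31+17)%997=544 [pair 3] h(50,50)=(50*31+50)%997=603 [pair 4] -> [776, 301, 577, 544, 603]
  Sibling for proof at L0: 63
L2: h(776,301)=(776*31+301)%997=429 [pair 0] h(577,544)=(577*31+544)%997=485 [pair 1] h(603,603)=(603*31+603)%997=353 [pair 2] -> [429, 485, 353]
  Sibling for proof at L1: 301
L3: h(429,485)=(429*31+485)%997=823 [pair 0] h(353,353)=(353*31+353)%997=329 [pair 1] -> [823, 329]
  Sibling for proof at L2: 485
L4: h(823,329)=(823*31+329)%997=917 [pair 0] -> [917]
  Sibling for proof at L3: 329
Root: 917
Proof path (sibling hashes from leaf to root): [63, 301, 485, 329]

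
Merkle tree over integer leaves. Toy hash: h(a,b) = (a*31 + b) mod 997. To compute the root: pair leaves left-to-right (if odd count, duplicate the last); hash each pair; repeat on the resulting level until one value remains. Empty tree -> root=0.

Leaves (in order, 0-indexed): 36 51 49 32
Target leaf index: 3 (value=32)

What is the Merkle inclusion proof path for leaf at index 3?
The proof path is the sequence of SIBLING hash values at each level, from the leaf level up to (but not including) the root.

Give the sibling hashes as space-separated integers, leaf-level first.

L0 (leaves): [36, 51, 49, 32], target index=3
L1: h(36,51)=(36*31+51)%997=170 [pair 0] h(49,32)=(49*31+32)%997=554 [pair 1] -> [170, 554]
  Sibling for proof at L0: 49
L2: h(170,554)=(170*31+554)%997=839 [pair 0] -> [839]
  Sibling for proof at L1: 170
Root: 839
Proof path (sibling hashes from leaf to root): [49, 170]

Answer: 49 170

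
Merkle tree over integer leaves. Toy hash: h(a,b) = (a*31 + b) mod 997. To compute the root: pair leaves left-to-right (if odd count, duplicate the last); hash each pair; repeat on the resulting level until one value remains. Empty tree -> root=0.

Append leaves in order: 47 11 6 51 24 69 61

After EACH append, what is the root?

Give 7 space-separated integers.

Answer: 47 471 835 880 12 455 597

Derivation:
After append 47 (leaves=[47]):
  L0: [47]
  root=47
After append 11 (leaves=[47, 11]):
  L0: [47, 11]
  L1: h(47,11)=(47*31+11)%997=471 -> [471]
  root=471
After append 6 (leaves=[47, 11, 6]):
  L0: [47, 11, 6]
  L1: h(47,11)=(47*31+11)%997=471 h(6,6)=(6*31+6)%997=192 -> [471, 192]
  L2: h(471,192)=(471*31+192)%997=835 -> [835]
  root=835
After append 51 (leaves=[47, 11, 6, 51]):
  L0: [47, 11, 6, 51]
  L1: h(47,11)=(47*31+11)%997=471 h(6,51)=(6*31+51)%997=237 -> [471, 237]
  L2: h(471,237)=(471*31+237)%997=880 -> [880]
  root=880
After append 24 (leaves=[47, 11, 6, 51, 24]):
  L0: [47, 11, 6, 51, 24]
  L1: h(47,11)=(47*31+11)%997=471 h(6,51)=(6*31+51)%997=237 h(24,24)=(24*31+24)%997=768 -> [471, 237, 768]
  L2: h(471,237)=(471*31+237)%997=880 h(768,768)=(768*31+768)%997=648 -> [880, 648]
  L3: h(880,648)=(880*31+648)%997=12 -> [12]
  root=12
After append 69 (leaves=[47, 11, 6, 51, 24, 69]):
  L0: [47, 11, 6, 51, 24, 69]
  L1: h(47,11)=(47*31+11)%997=471 h(6,51)=(6*31+51)%997=237 h(24,69)=(24*31+69)%997=813 -> [471, 237, 813]
  L2: h(471,237)=(471*31+237)%997=880 h(813,813)=(813*31+813)%997=94 -> [880, 94]
  L3: h(880,94)=(880*31+94)%997=455 -> [455]
  root=455
After append 61 (leaves=[47, 11, 6, 51, 24, 69, 61]):
  L0: [47, 11, 6, 51, 24, 69, 61]
  L1: h(47,11)=(47*31+11)%997=471 h(6,51)=(6*31+51)%997=237 h(24,69)=(24*31+69)%997=813 h(61,61)=(61*31+61)%997=955 -> [471, 237, 813, 955]
  L2: h(471,237)=(471*31+237)%997=880 h(813,955)=(813*31+955)%997=236 -> [880, 236]
  L3: h(880,236)=(880*31+236)%997=597 -> [597]
  root=597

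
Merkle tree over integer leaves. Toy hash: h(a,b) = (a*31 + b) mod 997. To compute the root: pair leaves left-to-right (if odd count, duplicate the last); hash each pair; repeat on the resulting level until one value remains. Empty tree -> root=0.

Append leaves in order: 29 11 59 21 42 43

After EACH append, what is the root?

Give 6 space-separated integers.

After append 29 (leaves=[29]):
  L0: [29]
  root=29
After append 11 (leaves=[29, 11]):
  L0: [29, 11]
  L1: h(29,11)=(29*31+11)%997=910 -> [910]
  root=910
After append 59 (leaves=[29, 11, 59]):
  L0: [29, 11, 59]
  L1: h(29,11)=(29*31+11)%997=910 h(59,59)=(59*31+59)%997=891 -> [910, 891]
  L2: h(910,891)=(910*31+891)%997=188 -> [188]
  root=188
After append 21 (leaves=[29, 11, 59, 21]):
  L0: [29, 11, 59, 21]
  L1: h(29,11)=(29*31+11)%997=910 h(59,21)=(59*31+21)%997=853 -> [910, 853]
  L2: h(910,853)=(910*31+853)%997=150 -> [150]
  root=150
After append 42 (leaves=[29, 11, 59, 21, 42]):
  L0: [29, 11, 59, 21, 42]
  L1: h(29,11)=(29*31+11)%997=910 h(59,21)=(59*31+21)%997=853 h(42,42)=(42*31+42)%997=347 -> [910, 853, 347]
  L2: h(910,853)=(910*31+853)%997=150 h(347,347)=(347*31+347)%997=137 -> [150, 137]
  L3: h(150,137)=(150*31+137)%997=799 -> [799]
  root=799
After append 43 (leaves=[29, 11, 59, 21, 42, 43]):
  L0: [29, 11, 59, 21, 42, 43]
  L1: h(29,11)=(29*31+11)%997=910 h(59,21)=(59*31+21)%997=853 h(42,43)=(42*31+43)%997=348 -> [910, 853, 348]
  L2: h(910,853)=(910*31+853)%997=150 h(348,348)=(348*31+348)%997=169 -> [150, 169]
  L3: h(150,169)=(150*31+169)%997=831 -> [831]
  root=831

Answer: 29 910 188 150 799 831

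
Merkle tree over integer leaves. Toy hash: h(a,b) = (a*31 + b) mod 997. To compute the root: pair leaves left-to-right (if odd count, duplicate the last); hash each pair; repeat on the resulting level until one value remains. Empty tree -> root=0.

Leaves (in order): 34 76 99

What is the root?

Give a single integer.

L0: [34, 76, 99]
L1: h(34,76)=(34*31+76)%997=133 h(99,99)=(99*31+99)%997=177 -> [133, 177]
L2: h(133,177)=(133*31+177)%997=312 -> [312]

Answer: 312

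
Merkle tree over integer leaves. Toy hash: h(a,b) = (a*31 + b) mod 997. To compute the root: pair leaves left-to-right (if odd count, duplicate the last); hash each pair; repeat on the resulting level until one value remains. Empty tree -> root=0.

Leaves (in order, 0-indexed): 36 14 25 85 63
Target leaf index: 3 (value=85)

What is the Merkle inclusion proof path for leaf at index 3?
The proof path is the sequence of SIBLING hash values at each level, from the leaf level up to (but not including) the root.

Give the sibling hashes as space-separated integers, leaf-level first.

L0 (leaves): [36, 14, 25, 85, 63], target index=3
L1: h(36,14)=(36*31+14)%997=133 [pair 0] h(25,85)=(25*31+85)%997=860 [pair 1] h(63,63)=(63*31+63)%997=22 [pair 2] -> [133, 860, 22]
  Sibling for proof at L0: 25
L2: h(133,860)=(133*31+860)%997=995 [pair 0] h(22,22)=(22*31+22)%997=704 [pair 1] -> [995, 704]
  Sibling for proof at L1: 133
L3: h(995,704)=(995*31+704)%997=642 [pair 0] -> [642]
  Sibling for proof at L2: 704
Root: 642
Proof path (sibling hashes from leaf to root): [25, 133, 704]

Answer: 25 133 704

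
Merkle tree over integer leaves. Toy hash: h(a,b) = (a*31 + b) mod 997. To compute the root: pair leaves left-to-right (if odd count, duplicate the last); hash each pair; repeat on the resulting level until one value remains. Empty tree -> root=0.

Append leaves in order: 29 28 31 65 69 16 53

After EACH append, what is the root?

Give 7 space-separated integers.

After append 29 (leaves=[29]):
  L0: [29]
  root=29
After append 28 (leaves=[29, 28]):
  L0: [29, 28]
  L1: h(29,28)=(29*31+28)%997=927 -> [927]
  root=927
After append 31 (leaves=[29, 28, 31]):
  L0: [29, 28, 31]
  L1: h(29,28)=(29*31+28)%997=927 h(31,31)=(31*31+31)%997=992 -> [927, 992]
  L2: h(927,992)=(927*31+992)%997=816 -> [816]
  root=816
After append 65 (leaves=[29, 28, 31, 65]):
  L0: [29, 28, 31, 65]
  L1: h(29,28)=(29*31+28)%997=927 h(31,65)=(31*31+65)%997=29 -> [927, 29]
  L2: h(927,29)=(927*31+29)%997=850 -> [850]
  root=850
After append 69 (leaves=[29, 28, 31, 65, 69]):
  L0: [29, 28, 31, 65, 69]
  L1: h(29,28)=(29*31+28)%997=927 h(31,65)=(31*31+65)%997=29 h(69,69)=(69*31+69)%997=214 -> [927, 29, 214]
  L2: h(927,29)=(927*31+29)%997=850 h(214,214)=(214*31+214)%997=866 -> [850, 866]
  L3: h(850,866)=(850*31+866)%997=297 -> [297]
  root=297
After append 16 (leaves=[29, 28, 31, 65, 69, 16]):
  L0: [29, 28, 31, 65, 69, 16]
  L1: h(29,28)=(29*31+28)%997=927 h(31,65)=(31*31+65)%997=29 h(69,16)=(69*31+16)%997=161 -> [927, 29, 161]
  L2: h(927,29)=(927*31+29)%997=850 h(161,161)=(161*31+161)%997=167 -> [850, 167]
  L3: h(850,167)=(850*31+167)%997=595 -> [595]
  root=595
After append 53 (leaves=[29, 28, 31, 65, 69, 16, 53]):
  L0: [29, 28, 31, 65, 69, 16, 53]
  L1: h(29,28)=(29*31+28)%997=927 h(31,65)=(31*31+65)%997=29 h(69,16)=(69*31+16)%997=161 h(53,53)=(53*31+53)%997=699 -> [927, 29, 161, 699]
  L2: h(927,29)=(927*31+29)%997=850 h(161,699)=(161*31+699)%997=705 -> [850, 705]
  L3: h(850,705)=(850*31+705)%997=136 -> [136]
  root=136

Answer: 29 927 816 850 297 595 136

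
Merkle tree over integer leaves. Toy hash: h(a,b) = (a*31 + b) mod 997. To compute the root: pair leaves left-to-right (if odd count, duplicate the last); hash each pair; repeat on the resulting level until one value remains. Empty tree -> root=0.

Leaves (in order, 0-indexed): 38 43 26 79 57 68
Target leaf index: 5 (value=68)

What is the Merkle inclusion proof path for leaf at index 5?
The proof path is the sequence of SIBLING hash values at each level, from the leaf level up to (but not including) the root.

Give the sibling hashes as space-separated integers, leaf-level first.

L0 (leaves): [38, 43, 26, 79, 57, 68], target index=5
L1: h(38,43)=(38*31+43)%997=224 [pair 0] h(26,79)=(26*31+79)%997=885 [pair 1] h(57,68)=(57*31+68)%997=838 [pair 2] -> [224, 885, 838]
  Sibling for proof at L0: 57
L2: h(224,885)=(224*31+885)%997=850 [pair 0] h(838,838)=(838*31+838)%997=894 [pair 1] -> [850, 894]
  Sibling for proof at L1: 838
L3: h(850,894)=(850*31+894)%997=325 [pair 0] -> [325]
  Sibling for proof at L2: 850
Root: 325
Proof path (sibling hashes from leaf to root): [57, 838, 850]

Answer: 57 838 850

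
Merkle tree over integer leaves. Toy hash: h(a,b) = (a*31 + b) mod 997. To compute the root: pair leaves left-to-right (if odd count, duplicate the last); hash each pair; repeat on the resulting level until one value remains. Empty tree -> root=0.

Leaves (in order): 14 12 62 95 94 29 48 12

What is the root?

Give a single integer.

Answer: 621

Derivation:
L0: [14, 12, 62, 95, 94, 29, 48, 12]
L1: h(14,12)=(14*31+12)%997=446 h(62,95)=(62*31+95)%997=23 h(94,29)=(94*31+29)%997=949 h(48,12)=(48*31+12)%997=503 -> [446, 23, 949, 503]
L2: h(446,23)=(446*31+23)%997=888 h(949,503)=(949*31+503)%997=12 -> [888, 12]
L3: h(888,12)=(888*31+12)%997=621 -> [621]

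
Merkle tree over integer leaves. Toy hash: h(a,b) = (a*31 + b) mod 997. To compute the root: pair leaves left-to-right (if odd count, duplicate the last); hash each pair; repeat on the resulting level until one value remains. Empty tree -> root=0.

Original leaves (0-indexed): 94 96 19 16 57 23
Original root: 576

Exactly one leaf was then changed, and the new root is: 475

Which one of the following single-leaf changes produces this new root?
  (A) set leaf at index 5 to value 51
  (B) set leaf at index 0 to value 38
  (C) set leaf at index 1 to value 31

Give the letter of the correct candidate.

Answer: A

Derivation:
Original leaves: [94, 96, 19, 16, 57, 23]
Target new root: 475
Try each candidate change and compute the resulting root:
Candidate A: set leaf[5] = 51 -> leaves = [94, 96, 19, 16, 57, 51]
  L0: [94, 96, 19, 16, 57, 51]
  L1: h(94,96)=(94*31+96)%997=19 h(19,16)=(19*31+16)%997=605 h(57,51)=(57*31+51)%997=821 -> [19, 605, 821]
  L2: h(19,605)=(19*31+605)%997=197 h(821,821)=(821*31+821)%997=350 -> [197, 350]
  L3: h(197,350)=(197*31+350)%997=475 -> [475]
  root = 475 == target 475  ** MATCH **
Candidate B: set leaf[0] = 38 -> leaves = [38, 96, 19, 16, 57, 23]
  L0: [38, 96, 19, 16, 57, 23]
  L1: h(38,96)=(38*31+96)%997=277 h(19,16)=(19*31+16)%997=605 h(57,23)=(57*31+23)%997=793 -> [277, 605, 793]
  L2: h(277,605)=(277*31+605)%997=219 h(793,793)=(793*31+793)%997=451 -> [219, 451]
  L3: h(219,451)=(219*31+451)%997=261 -> [261]
  root = 261 != target 475
Candidate C: set leaf[1] = 31 -> leaves = [94, 31, 19, 16, 57, 23]
  L0: [94, 31, 19, 16, 57, 23]
  L1: h(94,31)=(94*31+31)%997=951 h(19,16)=(19*31+16)%997=605 h(57,23)=(57*31+23)%997=793 -> [951, 605, 793]
  L2: h(951,605)=(951*31+605)%997=176 h(793,793)=(793*31+793)%997=451 -> [176, 451]
  L3: h(176,451)=(176*31+451)%997=922 -> [922]
  root = 922 != target 475
Candidate A produces the target root.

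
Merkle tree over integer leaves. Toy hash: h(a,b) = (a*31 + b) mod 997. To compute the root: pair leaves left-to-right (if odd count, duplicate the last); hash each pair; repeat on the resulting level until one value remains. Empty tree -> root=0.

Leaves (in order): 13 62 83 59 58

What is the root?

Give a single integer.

L0: [13, 62, 83, 59, 58]
L1: h(13,62)=(13*31+62)%997=465 h(83,59)=(83*31+59)%997=638 h(58,58)=(58*31+58)%997=859 -> [465, 638, 859]
L2: h(465,638)=(465*31+638)%997=98 h(859,859)=(859*31+859)%997=569 -> [98, 569]
L3: h(98,569)=(98*31+569)%997=616 -> [616]

Answer: 616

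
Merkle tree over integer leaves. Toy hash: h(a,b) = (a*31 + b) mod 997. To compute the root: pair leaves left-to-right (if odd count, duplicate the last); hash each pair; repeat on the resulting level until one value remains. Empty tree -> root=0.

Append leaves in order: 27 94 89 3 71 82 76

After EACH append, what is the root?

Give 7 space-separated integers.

Answer: 27 931 802 716 185 537 686

Derivation:
After append 27 (leaves=[27]):
  L0: [27]
  root=27
After append 94 (leaves=[27, 94]):
  L0: [27, 94]
  L1: h(27,94)=(27*31+94)%997=931 -> [931]
  root=931
After append 89 (leaves=[27, 94, 89]):
  L0: [27, 94, 89]
  L1: h(27,94)=(27*31+94)%997=931 h(89,89)=(89*31+89)%997=854 -> [931, 854]
  L2: h(931,854)=(931*31+854)%997=802 -> [802]
  root=802
After append 3 (leaves=[27, 94, 89, 3]):
  L0: [27, 94, 89, 3]
  L1: h(27,94)=(27*31+94)%997=931 h(89,3)=(89*31+3)%997=768 -> [931, 768]
  L2: h(931,768)=(931*31+768)%997=716 -> [716]
  root=716
After append 71 (leaves=[27, 94, 89, 3, 71]):
  L0: [27, 94, 89, 3, 71]
  L1: h(27,94)=(27*31+94)%997=931 h(89,3)=(89*31+3)%997=768 h(71,71)=(71*31+71)%997=278 -> [931, 768, 278]
  L2: h(931,768)=(931*31+768)%997=716 h(278,278)=(278*31+278)%997=920 -> [716, 920]
  L3: h(716,920)=(716*31+920)%997=185 -> [185]
  root=185
After append 82 (leaves=[27, 94, 89, 3, 71, 82]):
  L0: [27, 94, 89, 3, 71, 82]
  L1: h(27,94)=(27*31+94)%997=931 h(89,3)=(89*31+3)%997=768 h(71,82)=(71*31+82)%997=289 -> [931, 768, 289]
  L2: h(931,768)=(931*31+768)%997=716 h(289,289)=(289*31+289)%997=275 -> [716, 275]
  L3: h(716,275)=(716*31+275)%997=537 -> [537]
  root=537
After append 76 (leaves=[27, 94, 89, 3, 71, 82, 76]):
  L0: [27, 94, 89, 3, 71, 82, 76]
  L1: h(27,94)=(27*31+94)%997=931 h(89,3)=(89*31+3)%997=768 h(71,82)=(71*31+82)%997=289 h(76,76)=(76*31+76)%997=438 -> [931, 768, 289, 438]
  L2: h(931,768)=(931*31+768)%997=716 h(289,438)=(289*31+438)%997=424 -> [716, 424]
  L3: h(716,424)=(716*31+424)%997=686 -> [686]
  root=686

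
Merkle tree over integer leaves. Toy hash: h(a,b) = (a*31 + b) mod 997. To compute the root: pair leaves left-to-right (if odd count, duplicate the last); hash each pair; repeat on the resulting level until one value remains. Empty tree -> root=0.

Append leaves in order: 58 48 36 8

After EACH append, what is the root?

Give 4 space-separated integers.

Answer: 58 849 552 524

Derivation:
After append 58 (leaves=[58]):
  L0: [58]
  root=58
After append 48 (leaves=[58, 48]):
  L0: [58, 48]
  L1: h(58,48)=(58*31+48)%997=849 -> [849]
  root=849
After append 36 (leaves=[58, 48, 36]):
  L0: [58, 48, 36]
  L1: h(58,48)=(58*31+48)%997=849 h(36,36)=(36*31+36)%997=155 -> [849, 155]
  L2: h(849,155)=(849*31+155)%997=552 -> [552]
  root=552
After append 8 (leaves=[58, 48, 36, 8]):
  L0: [58, 48, 36, 8]
  L1: h(58,48)=(58*31+48)%997=849 h(36,8)=(36*31+8)%997=127 -> [849, 127]
  L2: h(849,127)=(849*31+127)%997=524 -> [524]
  root=524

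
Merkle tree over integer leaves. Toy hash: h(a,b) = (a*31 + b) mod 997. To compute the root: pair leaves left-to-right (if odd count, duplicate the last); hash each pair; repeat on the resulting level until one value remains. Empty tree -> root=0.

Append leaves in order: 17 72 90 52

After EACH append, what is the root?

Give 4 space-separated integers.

After append 17 (leaves=[17]):
  L0: [17]
  root=17
After append 72 (leaves=[17, 72]):
  L0: [17, 72]
  L1: h(17,72)=(17*31+72)%997=599 -> [599]
  root=599
After append 90 (leaves=[17, 72, 90]):
  L0: [17, 72, 90]
  L1: h(17,72)=(17*31+72)%997=599 h(90,90)=(90*31+90)%997=886 -> [599, 886]
  L2: h(599,886)=(599*31+886)%997=512 -> [512]
  root=512
After append 52 (leaves=[17, 72, 90, 52]):
  L0: [17, 72, 90, 52]
  L1: h(17,72)=(17*31+72)%997=599 h(90,52)=(90*31+52)%997=848 -> [599, 848]
  L2: h(599,848)=(599*31+848)%997=474 -> [474]
  root=474

Answer: 17 599 512 474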